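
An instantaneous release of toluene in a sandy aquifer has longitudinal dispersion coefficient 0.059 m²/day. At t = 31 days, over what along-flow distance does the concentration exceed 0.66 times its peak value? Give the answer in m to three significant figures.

3.49 m

The plume is Gaussian with σ = √(2Dt) = √(2 × 0.059 × 31) = 1.913 m.
C/C_peak = exp(−Δx²/(2σ²)) = 0.66 ⇒ Δx = σ·√(−2 ln 0.66) = 1.913 × 0.9116 = 1.744 m.
Width = 2Δx = 3.49 m.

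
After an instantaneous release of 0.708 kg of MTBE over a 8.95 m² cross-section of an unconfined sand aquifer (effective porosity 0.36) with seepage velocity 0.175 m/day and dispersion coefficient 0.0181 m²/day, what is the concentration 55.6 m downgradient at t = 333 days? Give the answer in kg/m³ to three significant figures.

For an instantaneous plane source, C(x,t) = M/(n_e·A·√(4πDt)) · exp(−(x−vt)²/(4Dt)), with n_e·A the pore (flow) area.
Plume center vt = 0.175 × 333 = 58.275 m, so the well at 55.6 m is 2.675 m upgradient of the peak.
√(4πDt) = 8.703 m, giving peak height M/(n_e·A·√(4πDt)) = 0.708/(0.36 × 8.95 × 8.703) = 0.02525 kg/m³.
(x−vt)²/(4Dt) = (-2.675)²/(4 × 0.0181 × 333) = 0.2968; exp(−0.2968) = 0.7432.
C = 0.02525 × 0.7432 = 0.0188 kg/m³.

0.0188 kg/m³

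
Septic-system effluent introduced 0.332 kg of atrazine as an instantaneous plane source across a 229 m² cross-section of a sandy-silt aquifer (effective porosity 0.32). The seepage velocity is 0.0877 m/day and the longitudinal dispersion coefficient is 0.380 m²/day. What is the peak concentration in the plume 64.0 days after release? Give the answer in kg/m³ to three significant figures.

0.000259 kg/m³

The peak of an instantaneous 1D plume sits at x = vt; there the Gaussian factor is 1 and C_max = M/(n_e·A·√(4πDt)), where n_e·A is the pore area the mass is dissolved in.
√(4πDt) = √(4π × 0.380 × 64.0) = 17.48 m, so C_max = 0.332/(0.32 × 229 × 17.48) = 0.000259 kg/m³.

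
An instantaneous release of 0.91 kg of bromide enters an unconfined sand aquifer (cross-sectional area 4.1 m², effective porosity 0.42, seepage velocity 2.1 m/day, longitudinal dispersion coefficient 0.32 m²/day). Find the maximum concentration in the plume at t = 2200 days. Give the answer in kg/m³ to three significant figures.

0.00562 kg/m³

The peak of an instantaneous 1D plume sits at x = vt; there the Gaussian factor is 1 and C_max = M/(n_e·A·√(4πDt)), where n_e·A is the pore area the mass is dissolved in.
√(4πDt) = √(4π × 0.32 × 2200) = 94.06 m, so C_max = 0.91/(0.42 × 4.1 × 94.06) = 0.00562 kg/m³.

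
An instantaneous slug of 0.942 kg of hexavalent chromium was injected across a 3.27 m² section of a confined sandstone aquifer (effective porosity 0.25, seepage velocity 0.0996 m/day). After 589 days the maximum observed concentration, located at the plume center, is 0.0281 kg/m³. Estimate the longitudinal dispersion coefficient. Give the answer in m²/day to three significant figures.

At the plume center C_max = M/(n_e·A·√(4πDt)), so D = M²/(4πt·(n_e·A·C_max)²).
n_e·A·C_max = 0.25 × 3.27 × 0.0281 = 0.02297 kg/m.
D = 0.942²/(4π × 589 × 0.02297²) = 0.227 m²/day.

0.227 m²/day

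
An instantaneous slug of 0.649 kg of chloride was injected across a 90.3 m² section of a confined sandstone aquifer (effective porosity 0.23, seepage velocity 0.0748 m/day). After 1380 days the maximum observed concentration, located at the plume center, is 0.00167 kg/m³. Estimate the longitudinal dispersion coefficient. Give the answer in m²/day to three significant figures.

0.0202 m²/day

At the plume center C_max = M/(n_e·A·√(4πDt)), so D = M²/(4πt·(n_e·A·C_max)²).
n_e·A·C_max = 0.23 × 90.3 × 0.00167 = 0.03468 kg/m.
D = 0.649²/(4π × 1380 × 0.03468²) = 0.0202 m²/day.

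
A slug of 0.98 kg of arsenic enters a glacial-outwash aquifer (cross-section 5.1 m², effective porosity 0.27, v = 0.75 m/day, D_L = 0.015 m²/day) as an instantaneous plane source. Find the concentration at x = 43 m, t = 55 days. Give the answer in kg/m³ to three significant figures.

For an instantaneous plane source, C(x,t) = M/(n_e·A·√(4πDt)) · exp(−(x−vt)²/(4Dt)), with n_e·A the pore (flow) area.
Plume center vt = 0.75 × 55 = 41.25 m, so the well at 43 m is 1.75 m downgradient of the peak.
√(4πDt) = 3.220 m, giving peak height M/(n_e·A·√(4πDt)) = 0.98/(0.27 × 5.1 × 3.220) = 0.2210 kg/m³.
(x−vt)²/(4Dt) = (1.75)²/(4 × 0.015 × 55) = 0.9280; exp(−0.9280) = 0.3953.
C = 0.2210 × 0.3953 = 0.0874 kg/m³.

0.0874 kg/m³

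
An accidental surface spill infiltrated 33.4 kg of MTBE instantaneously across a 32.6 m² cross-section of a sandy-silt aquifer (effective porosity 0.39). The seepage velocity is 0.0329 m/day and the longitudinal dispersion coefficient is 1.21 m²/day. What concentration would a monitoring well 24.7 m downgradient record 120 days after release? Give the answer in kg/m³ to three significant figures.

0.0293 kg/m³

For an instantaneous plane source, C(x,t) = M/(n_e·A·√(4πDt)) · exp(−(x−vt)²/(4Dt)), with n_e·A the pore (flow) area.
Plume center vt = 0.0329 × 120 = 3.948 m, so the well at 24.7 m is 20.752 m downgradient of the peak.
√(4πDt) = 42.72 m, giving peak height M/(n_e·A·√(4πDt)) = 33.4/(0.39 × 32.6 × 42.72) = 0.06149 kg/m³.
(x−vt)²/(4Dt) = (20.752)²/(4 × 1.21 × 120) = 0.7415; exp(−0.7415) = 0.4764.
C = 0.06149 × 0.4764 = 0.0293 kg/m³.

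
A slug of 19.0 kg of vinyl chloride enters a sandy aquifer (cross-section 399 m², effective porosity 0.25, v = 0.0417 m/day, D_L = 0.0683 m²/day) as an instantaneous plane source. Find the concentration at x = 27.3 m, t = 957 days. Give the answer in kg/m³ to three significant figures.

0.00362 kg/m³

For an instantaneous plane source, C(x,t) = M/(n_e·A·√(4πDt)) · exp(−(x−vt)²/(4Dt)), with n_e·A the pore (flow) area.
Plume center vt = 0.0417 × 957 = 39.9069 m, so the well at 27.3 m is 12.6069 m upgradient of the peak.
√(4πDt) = 28.66 m, giving peak height M/(n_e·A·√(4πDt)) = 19.0/(0.25 × 399 × 28.66) = 0.006646 kg/m³.
(x−vt)²/(4Dt) = (-12.6069)²/(4 × 0.0683 × 957) = 0.6079; exp(−0.6079) = 0.5445.
C = 0.006646 × 0.5445 = 0.00362 kg/m³.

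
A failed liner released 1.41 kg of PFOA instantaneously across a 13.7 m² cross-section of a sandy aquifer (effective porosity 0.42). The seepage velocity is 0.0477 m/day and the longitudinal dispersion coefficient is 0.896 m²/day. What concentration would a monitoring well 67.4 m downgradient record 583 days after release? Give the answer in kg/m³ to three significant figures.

0.00143 kg/m³

For an instantaneous plane source, C(x,t) = M/(n_e·A·√(4πDt)) · exp(−(x−vt)²/(4Dt)), with n_e·A the pore (flow) area.
Plume center vt = 0.0477 × 583 = 27.8091 m, so the well at 67.4 m is 39.5909 m downgradient of the peak.
√(4πDt) = 81.02 m, giving peak height M/(n_e·A·√(4πDt)) = 1.41/(0.42 × 13.7 × 81.02) = 0.003025 kg/m³.
(x−vt)²/(4Dt) = (39.5909)²/(4 × 0.896 × 583) = 0.7502; exp(−0.7502) = 0.4723.
C = 0.003025 × 0.4723 = 0.00143 kg/m³.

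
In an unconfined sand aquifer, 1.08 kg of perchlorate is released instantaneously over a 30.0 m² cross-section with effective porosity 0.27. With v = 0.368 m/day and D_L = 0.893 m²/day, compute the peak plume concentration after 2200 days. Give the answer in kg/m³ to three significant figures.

The peak of an instantaneous 1D plume sits at x = vt; there the Gaussian factor is 1 and C_max = M/(n_e·A·√(4πDt)), where n_e·A is the pore area the mass is dissolved in.
√(4πDt) = √(4π × 0.893 × 2200) = 157.1 m, so C_max = 1.08/(0.27 × 30.0 × 157.1) = 0.000849 kg/m³.

0.000849 kg/m³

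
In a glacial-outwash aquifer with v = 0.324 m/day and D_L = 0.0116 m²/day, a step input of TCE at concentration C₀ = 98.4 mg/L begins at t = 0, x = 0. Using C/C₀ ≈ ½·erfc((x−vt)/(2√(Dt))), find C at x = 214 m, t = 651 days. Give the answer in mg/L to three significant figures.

21.1 mg/L

For a continuous step input, C/C₀ ≈ ½·erfc((x−vt)/(2√(Dt))).
vt = 0.324 × 651 = 210.924 m and 2√(Dt) = 2√(0.0116 × 651) = 5.496 m.
Argument (x−vt)/(2√(Dt)) = (214 − 210.924)/5.496 = 0.5597; ½·erfc(0.5597) = 0.2143.
C = 98.4 × 0.2143 = 21.1 mg/L.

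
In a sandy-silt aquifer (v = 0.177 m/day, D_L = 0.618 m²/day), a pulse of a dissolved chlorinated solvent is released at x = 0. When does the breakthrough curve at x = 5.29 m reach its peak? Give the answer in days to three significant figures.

For the 1D instantaneous-source solution, setting ∂C/∂t = 0 at fixed x gives v²t² + 2Dt − x² = 0, so t = (√(D² + v²x²) − D)/v².
√(D² + v²x²) = √(0.618² + 0.177² × 5.29²) = 1.122; v² = 0.031329.
t = (1.122 − 0.618)/0.031329 = 16.1 days (vs. the pure-advection estimate x/v = 29.9 d).

16.1 days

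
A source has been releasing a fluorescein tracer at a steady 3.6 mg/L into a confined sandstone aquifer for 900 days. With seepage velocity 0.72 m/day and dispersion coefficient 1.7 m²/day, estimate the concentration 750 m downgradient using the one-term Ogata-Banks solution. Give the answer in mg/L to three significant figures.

0.117 mg/L

For a continuous step input, C/C₀ ≈ ½·erfc((x−vt)/(2√(Dt))).
vt = 0.72 × 900 = 648 m and 2√(Dt) = 2√(1.7 × 900) = 78.23 m.
Argument (x−vt)/(2√(Dt)) = (750 − 648)/78.23 = 1.304; ½·erfc(1.304) = 0.03258.
C = 3.6 × 0.03258 = 0.117 mg/L.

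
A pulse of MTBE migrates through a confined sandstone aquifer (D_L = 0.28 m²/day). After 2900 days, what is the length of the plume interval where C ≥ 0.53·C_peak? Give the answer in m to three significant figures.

The plume is Gaussian with σ = √(2Dt) = √(2 × 0.28 × 2900) = 40.30 m.
C/C_peak = exp(−Δx²/(2σ²)) = 0.53 ⇒ Δx = σ·√(−2 ln 0.53) = 40.30 × 1.127 = 45.42 m.
Width = 2Δx = 90.8 m.

90.8 m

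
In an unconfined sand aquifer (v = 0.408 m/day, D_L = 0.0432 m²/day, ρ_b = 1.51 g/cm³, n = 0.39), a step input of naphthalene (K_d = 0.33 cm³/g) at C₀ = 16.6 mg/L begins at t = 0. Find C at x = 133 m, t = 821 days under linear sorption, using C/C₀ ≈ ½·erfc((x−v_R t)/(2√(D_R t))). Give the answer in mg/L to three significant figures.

16.5 mg/L

Retardation factor R = 1 + ρ_b·K_d/n = 1 + 1.51 × 0.33/0.39 = 2.278.
Sorption retards both mechanisms: v_R = v/R = 0.1791 m/day, D_R = D/R = 0.01896 m²/day.
v_R·t = 0.1791 × 821 = 147.0411 m; 2√(D_R t) = 7.891 m; argument = (133 − 147.0411)/7.891 = -1.779.
C = C₀ × ½·erfc(-1.779) = 16.6 × 0.9941 = 16.5 mg/L.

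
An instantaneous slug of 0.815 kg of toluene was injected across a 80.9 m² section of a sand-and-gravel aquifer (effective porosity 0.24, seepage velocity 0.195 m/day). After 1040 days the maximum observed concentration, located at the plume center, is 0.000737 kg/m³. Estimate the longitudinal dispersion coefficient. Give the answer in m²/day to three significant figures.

At the plume center C_max = M/(n_e·A·√(4πDt)), so D = M²/(4πt·(n_e·A·C_max)²).
n_e·A·C_max = 0.24 × 80.9 × 0.000737 = 0.01431 kg/m.
D = 0.815²/(4π × 1040 × 0.01431²) = 0.248 m²/day.

0.248 m²/day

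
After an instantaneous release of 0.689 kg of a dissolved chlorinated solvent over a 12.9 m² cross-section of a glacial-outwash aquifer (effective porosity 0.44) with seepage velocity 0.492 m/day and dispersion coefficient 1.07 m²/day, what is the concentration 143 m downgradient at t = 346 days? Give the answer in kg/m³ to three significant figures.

0.00108 kg/m³

For an instantaneous plane source, C(x,t) = M/(n_e·A·√(4πDt)) · exp(−(x−vt)²/(4Dt)), with n_e·A the pore (flow) area.
Plume center vt = 0.492 × 346 = 170.232 m, so the well at 143 m is 27.232 m upgradient of the peak.
√(4πDt) = 68.21 m, giving peak height M/(n_e·A·√(4πDt)) = 0.689/(0.44 × 12.9 × 68.21) = 0.001780 kg/m³.
(x−vt)²/(4Dt) = (-27.232)²/(4 × 1.07 × 346) = 0.5008; exp(−0.5008) = 0.6060.
C = 0.001780 × 0.6060 = 0.00108 kg/m³.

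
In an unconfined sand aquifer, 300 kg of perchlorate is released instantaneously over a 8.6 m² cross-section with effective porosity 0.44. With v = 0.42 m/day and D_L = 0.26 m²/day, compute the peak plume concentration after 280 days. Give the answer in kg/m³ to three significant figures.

The peak of an instantaneous 1D plume sits at x = vt; there the Gaussian factor is 1 and C_max = M/(n_e·A·√(4πDt)), where n_e·A is the pore area the mass is dissolved in.
√(4πDt) = √(4π × 0.26 × 280) = 30.25 m, so C_max = 300/(0.44 × 8.6 × 30.25) = 2.62 kg/m³.

2.62 kg/m³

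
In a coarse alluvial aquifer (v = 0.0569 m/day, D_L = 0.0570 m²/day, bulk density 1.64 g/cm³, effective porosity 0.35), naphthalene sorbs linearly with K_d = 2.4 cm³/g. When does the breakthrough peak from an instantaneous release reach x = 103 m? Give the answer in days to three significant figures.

22000 days

Retardation factor R = 1 + ρ_b·K_d/n = 1 + 1.64 × 2.4/0.35 = 12.25.
Sorption retards both mechanisms: v_R = v/R = 0.004645 m/day, D_R = D/R = 0.004653 m²/day.
Peak time from v_R²t² + 2D_R t − x² = 0: t = (√(D_R² + v_R²x²) − D_R)/v_R².
√(D_R² + v_R²x²) = √(0.004653² + 0.004645² × 103²) = 0.4785; v_R² = 2.158e-05.
t = (0.4785 − 0.004653)/2.158e-05 = 22000 days.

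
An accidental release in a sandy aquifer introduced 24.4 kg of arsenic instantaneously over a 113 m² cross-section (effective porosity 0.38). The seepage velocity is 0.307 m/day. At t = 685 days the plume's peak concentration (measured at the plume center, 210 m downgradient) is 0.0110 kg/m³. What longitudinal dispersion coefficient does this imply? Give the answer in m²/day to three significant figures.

0.310 m²/day

At the plume center C_max = M/(n_e·A·√(4πDt)), so D = M²/(4πt·(n_e·A·C_max)²).
n_e·A·C_max = 0.38 × 113 × 0.0110 = 0.4723 kg/m.
D = 24.4²/(4π × 685 × 0.4723²) = 0.310 m²/day.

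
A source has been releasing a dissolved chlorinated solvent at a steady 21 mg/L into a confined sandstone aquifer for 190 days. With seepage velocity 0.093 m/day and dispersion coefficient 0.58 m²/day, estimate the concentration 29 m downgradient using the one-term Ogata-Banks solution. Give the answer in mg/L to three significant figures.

4.68 mg/L

For a continuous step input, C/C₀ ≈ ½·erfc((x−vt)/(2√(Dt))).
vt = 0.093 × 190 = 17.67 m and 2√(Dt) = 2√(0.58 × 190) = 21.00 m.
Argument (x−vt)/(2√(Dt)) = (29 − 17.67)/21.00 = 0.5395; ½·erfc(0.5395) = 0.2227.
C = 21 × 0.2227 = 4.68 mg/L.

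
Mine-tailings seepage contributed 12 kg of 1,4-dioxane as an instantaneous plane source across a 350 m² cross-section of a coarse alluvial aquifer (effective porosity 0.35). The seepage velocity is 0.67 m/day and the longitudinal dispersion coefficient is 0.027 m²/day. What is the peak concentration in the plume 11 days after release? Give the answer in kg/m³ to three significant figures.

The peak of an instantaneous 1D plume sits at x = vt; there the Gaussian factor is 1 and C_max = M/(n_e·A·√(4πDt)), where n_e·A is the pore area the mass is dissolved in.
√(4πDt) = √(4π × 0.027 × 11) = 1.932 m, so C_max = 12/(0.35 × 350 × 1.932) = 0.0507 kg/m³.

0.0507 kg/m³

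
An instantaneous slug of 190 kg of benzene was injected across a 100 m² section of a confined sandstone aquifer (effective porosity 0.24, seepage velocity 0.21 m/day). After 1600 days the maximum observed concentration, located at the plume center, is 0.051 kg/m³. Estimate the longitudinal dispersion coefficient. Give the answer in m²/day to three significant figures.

1.20 m²/day

At the plume center C_max = M/(n_e·A·√(4πDt)), so D = M²/(4πt·(n_e·A·C_max)²).
n_e·A·C_max = 0.24 × 100 × 0.051 = 1.224 kg/m.
D = 190²/(4π × 1600 × 1.224²) = 1.20 m²/day.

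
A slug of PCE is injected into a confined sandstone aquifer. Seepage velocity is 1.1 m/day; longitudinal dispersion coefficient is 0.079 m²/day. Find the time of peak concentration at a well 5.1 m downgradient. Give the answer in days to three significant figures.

4.57 days

For the 1D instantaneous-source solution, setting ∂C/∂t = 0 at fixed x gives v²t² + 2Dt − x² = 0, so t = (√(D² + v²x²) − D)/v².
√(D² + v²x²) = √(0.079² + 1.1² × 5.1²) = 5.611; v² = 1.21.
t = (5.611 − 0.079)/1.21 = 4.57 days (vs. the pure-advection estimate x/v = 4.64 d).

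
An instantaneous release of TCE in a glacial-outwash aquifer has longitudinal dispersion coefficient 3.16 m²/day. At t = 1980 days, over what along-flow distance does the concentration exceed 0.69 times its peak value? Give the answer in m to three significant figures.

193 m

The plume is Gaussian with σ = √(2Dt) = √(2 × 3.16 × 1980) = 111.9 m.
C/C_peak = exp(−Δx²/(2σ²)) = 0.69 ⇒ Δx = σ·√(−2 ln 0.69) = 111.9 × 0.8615 = 96.40 m.
Width = 2Δx = 193 m.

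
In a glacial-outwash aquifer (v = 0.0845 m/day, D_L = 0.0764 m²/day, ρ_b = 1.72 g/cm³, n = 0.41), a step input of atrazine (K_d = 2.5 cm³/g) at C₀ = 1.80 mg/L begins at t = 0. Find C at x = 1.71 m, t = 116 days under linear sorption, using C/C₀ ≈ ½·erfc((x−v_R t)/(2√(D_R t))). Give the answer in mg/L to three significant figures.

0.441 mg/L

Retardation factor R = 1 + ρ_b·K_d/n = 1 + 1.72 × 2.5/0.41 = 11.49.
Sorption retards both mechanisms: v_R = v/R = 0.007354 m/day, D_R = D/R = 0.006649 m²/day.
v_R·t = 0.007354 × 116 = 0.853064 m; 2√(D_R t) = 1.756 m; argument = (1.71 − 0.853064)/1.756 = 0.4880.
C = C₀ × ½·erfc(0.4880) = 1.80 × 0.2451 = 0.441 mg/L.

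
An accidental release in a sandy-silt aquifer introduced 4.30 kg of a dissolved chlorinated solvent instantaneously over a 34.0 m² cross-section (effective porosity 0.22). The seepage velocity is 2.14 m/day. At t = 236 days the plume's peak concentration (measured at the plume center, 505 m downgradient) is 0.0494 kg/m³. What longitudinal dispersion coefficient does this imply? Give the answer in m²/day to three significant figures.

0.0457 m²/day

At the plume center C_max = M/(n_e·A·√(4πDt)), so D = M²/(4πt·(n_e·A·C_max)²).
n_e·A·C_max = 0.22 × 34.0 × 0.0494 = 0.3695 kg/m.
D = 4.30²/(4π × 236 × 0.3695²) = 0.0457 m²/day.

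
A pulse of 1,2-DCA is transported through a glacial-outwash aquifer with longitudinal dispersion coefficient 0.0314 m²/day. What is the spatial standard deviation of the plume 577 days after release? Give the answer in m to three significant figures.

Dispersive spreading gives a Gaussian with σ² = 2Dt; advection only shifts the center.
σ = √(2 × 0.0314 × 577) = 6.02 m.

6.02 m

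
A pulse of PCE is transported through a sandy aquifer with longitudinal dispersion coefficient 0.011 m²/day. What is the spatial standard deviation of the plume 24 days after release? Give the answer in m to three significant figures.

0.727 m

Dispersive spreading gives a Gaussian with σ² = 2Dt; advection only shifts the center.
σ = √(2 × 0.011 × 24) = 0.727 m.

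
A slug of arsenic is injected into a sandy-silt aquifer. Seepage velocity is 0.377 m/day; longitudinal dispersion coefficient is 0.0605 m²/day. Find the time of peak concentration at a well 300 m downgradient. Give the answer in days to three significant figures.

795 days

For the 1D instantaneous-source solution, setting ∂C/∂t = 0 at fixed x gives v²t² + 2Dt − x² = 0, so t = (√(D² + v²x²) − D)/v².
√(D² + v²x²) = √(0.0605² + 0.377² × 300²) = 113.1; v² = 0.142129.
t = (113.1 − 0.0605)/0.142129 = 795 days (vs. the pure-advection estimate x/v = 796 d).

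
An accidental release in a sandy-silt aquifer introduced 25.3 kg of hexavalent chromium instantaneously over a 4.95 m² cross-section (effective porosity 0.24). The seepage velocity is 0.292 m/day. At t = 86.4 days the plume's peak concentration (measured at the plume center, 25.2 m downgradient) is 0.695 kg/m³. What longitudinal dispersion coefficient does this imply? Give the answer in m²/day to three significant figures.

At the plume center C_max = M/(n_e·A·√(4πDt)), so D = M²/(4πt·(n_e·A·C_max)²).
n_e·A·C_max = 0.24 × 4.95 × 0.695 = 0.8257 kg/m.
D = 25.3²/(4π × 86.4 × 0.8257²) = 0.865 m²/day.

0.865 m²/day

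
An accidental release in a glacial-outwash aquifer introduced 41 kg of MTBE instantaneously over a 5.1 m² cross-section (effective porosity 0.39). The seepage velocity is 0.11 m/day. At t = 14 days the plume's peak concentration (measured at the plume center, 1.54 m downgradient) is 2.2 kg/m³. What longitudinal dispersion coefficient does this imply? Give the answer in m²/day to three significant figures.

At the plume center C_max = M/(n_e·A·√(4πDt)), so D = M²/(4πt·(n_e·A·C_max)²).
n_e·A·C_max = 0.39 × 5.1 × 2.2 = 4.376 kg/m.
D = 41²/(4π × 14 × 4.376²) = 0.499 m²/day.

0.499 m²/day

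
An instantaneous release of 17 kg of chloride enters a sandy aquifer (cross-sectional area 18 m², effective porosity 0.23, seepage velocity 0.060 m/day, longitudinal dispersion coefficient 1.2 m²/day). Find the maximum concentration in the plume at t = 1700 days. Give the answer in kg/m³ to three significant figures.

The peak of an instantaneous 1D plume sits at x = vt; there the Gaussian factor is 1 and C_max = M/(n_e·A·√(4πDt)), where n_e·A is the pore area the mass is dissolved in.
√(4πDt) = √(4π × 1.2 × 1700) = 160.1 m, so C_max = 17/(0.23 × 18 × 160.1) = 0.0256 kg/m³.

0.0256 kg/m³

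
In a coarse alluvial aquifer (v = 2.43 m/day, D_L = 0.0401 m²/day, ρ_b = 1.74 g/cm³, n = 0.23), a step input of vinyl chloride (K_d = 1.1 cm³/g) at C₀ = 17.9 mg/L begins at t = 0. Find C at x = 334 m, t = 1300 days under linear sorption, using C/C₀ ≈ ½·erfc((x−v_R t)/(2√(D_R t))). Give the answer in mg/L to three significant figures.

16.6 mg/L

Retardation factor R = 1 + ρ_b·K_d/n = 1 + 1.74 × 1.1/0.23 = 9.322.
Sorption retards both mechanisms: v_R = v/R = 0.2607 m/day, D_R = D/R = 0.004302 m²/day.
v_R·t = 0.2607 × 1300 = 338.91 m; 2√(D_R t) = 4.730 m; argument = (334 − 338.91)/4.730 = -1.038.
C = C₀ × ½·erfc(-1.038) = 17.9 × 0.9289 = 16.6 mg/L.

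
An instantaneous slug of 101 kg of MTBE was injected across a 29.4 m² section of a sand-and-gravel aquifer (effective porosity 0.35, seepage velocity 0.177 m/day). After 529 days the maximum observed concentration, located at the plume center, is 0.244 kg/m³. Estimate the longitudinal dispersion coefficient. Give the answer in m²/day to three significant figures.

0.243 m²/day

At the plume center C_max = M/(n_e·A·√(4πDt)), so D = M²/(4πt·(n_e·A·C_max)²).
n_e·A·C_max = 0.35 × 29.4 × 0.244 = 2.511 kg/m.
D = 101²/(4π × 529 × 2.511²) = 0.243 m²/day.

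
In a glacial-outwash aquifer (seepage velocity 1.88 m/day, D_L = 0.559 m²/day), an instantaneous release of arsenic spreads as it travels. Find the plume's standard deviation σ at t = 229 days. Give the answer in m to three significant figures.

16.0 m

Dispersive spreading gives a Gaussian with σ² = 2Dt; advection only shifts the center.
σ = √(2 × 0.559 × 229) = 16.0 m.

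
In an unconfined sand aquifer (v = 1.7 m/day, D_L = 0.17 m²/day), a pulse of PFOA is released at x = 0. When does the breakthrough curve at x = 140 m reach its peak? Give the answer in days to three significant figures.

82.3 days

For the 1D instantaneous-source solution, setting ∂C/∂t = 0 at fixed x gives v²t² + 2Dt − x² = 0, so t = (√(D² + v²x²) − D)/v².
√(D² + v²x²) = √(0.17² + 1.7² × 140²) = 238.0; v² = 2.89.
t = (238.0 − 0.17)/2.89 = 82.3 days (vs. the pure-advection estimate x/v = 82.4 d).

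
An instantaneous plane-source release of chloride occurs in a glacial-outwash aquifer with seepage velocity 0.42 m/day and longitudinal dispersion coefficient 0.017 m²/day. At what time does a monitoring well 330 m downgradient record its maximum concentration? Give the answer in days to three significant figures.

For the 1D instantaneous-source solution, setting ∂C/∂t = 0 at fixed x gives v²t² + 2Dt − x² = 0, so t = (√(D² + v²x²) − D)/v².
√(D² + v²x²) = √(0.017² + 0.42² × 330²) = 138.6; v² = 0.1764.
t = (138.6 − 0.017)/0.1764 = 786 days (vs. the pure-advection estimate x/v = 786 d).

786 days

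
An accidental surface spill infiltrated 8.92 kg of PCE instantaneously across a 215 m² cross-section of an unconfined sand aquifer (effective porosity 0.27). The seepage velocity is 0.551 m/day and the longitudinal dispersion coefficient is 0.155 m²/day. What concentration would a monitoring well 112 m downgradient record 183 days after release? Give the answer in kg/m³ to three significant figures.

0.00271 kg/m³

For an instantaneous plane source, C(x,t) = M/(n_e·A·√(4πDt)) · exp(−(x−vt)²/(4Dt)), with n_e·A the pore (flow) area.
Plume center vt = 0.551 × 183 = 100.833 m, so the well at 112 m is 11.167 m downgradient of the peak.
√(4πDt) = 18.88 m, giving peak height M/(n_e·A·√(4πDt)) = 8.92/(0.27 × 215 × 18.88) = 0.008139 kg/m³.
(x−vt)²/(4Dt) = (11.167)²/(4 × 0.155 × 183) = 1.099; exp(−1.099) = 0.3332.
C = 0.008139 × 0.3332 = 0.00271 kg/m³.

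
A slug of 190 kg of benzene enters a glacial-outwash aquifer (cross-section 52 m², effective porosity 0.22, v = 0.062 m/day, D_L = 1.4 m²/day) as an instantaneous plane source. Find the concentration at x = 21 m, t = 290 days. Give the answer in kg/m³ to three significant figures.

0.231 kg/m³

For an instantaneous plane source, C(x,t) = M/(n_e·A·√(4πDt)) · exp(−(x−vt)²/(4Dt)), with n_e·A the pore (flow) area.
Plume center vt = 0.062 × 290 = 17.98 m, so the well at 21 m is 3.02 m downgradient of the peak.
√(4πDt) = 71.43 m, giving peak height M/(n_e·A·√(4πDt)) = 190/(0.22 × 52 × 71.43) = 0.2325 kg/m³.
(x−vt)²/(4Dt) = (3.02)²/(4 × 1.4 × 290) = 0.005616; exp(−0.005616) = 0.9944.
C = 0.2325 × 0.9944 = 0.231 kg/m³.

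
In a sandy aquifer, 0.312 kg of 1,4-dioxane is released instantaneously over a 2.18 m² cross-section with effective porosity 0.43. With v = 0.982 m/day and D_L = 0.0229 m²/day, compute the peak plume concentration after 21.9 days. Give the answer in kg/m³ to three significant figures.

0.133 kg/m³

The peak of an instantaneous 1D plume sits at x = vt; there the Gaussian factor is 1 and C_max = M/(n_e·A·√(4πDt)), where n_e·A is the pore area the mass is dissolved in.
√(4πDt) = √(4π × 0.0229 × 21.9) = 2.510 m, so C_max = 0.312/(0.43 × 2.18 × 2.510) = 0.133 kg/m³.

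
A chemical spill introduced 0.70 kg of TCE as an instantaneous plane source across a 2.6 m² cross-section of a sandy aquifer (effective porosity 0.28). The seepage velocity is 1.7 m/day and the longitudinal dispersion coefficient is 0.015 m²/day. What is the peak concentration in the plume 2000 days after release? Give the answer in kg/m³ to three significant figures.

0.0495 kg/m³

The peak of an instantaneous 1D plume sits at x = vt; there the Gaussian factor is 1 and C_max = M/(n_e·A·√(4πDt)), where n_e·A is the pore area the mass is dissolved in.
√(4πDt) = √(4π × 0.015 × 2000) = 19.42 m, so C_max = 0.70/(0.28 × 2.6 × 19.42) = 0.0495 kg/m³.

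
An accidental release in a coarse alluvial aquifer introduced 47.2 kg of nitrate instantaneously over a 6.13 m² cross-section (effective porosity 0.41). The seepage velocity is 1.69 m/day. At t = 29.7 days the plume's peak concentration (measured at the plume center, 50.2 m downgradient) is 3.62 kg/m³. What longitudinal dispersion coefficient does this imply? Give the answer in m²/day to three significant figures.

At the plume center C_max = M/(n_e·A·√(4πDt)), so D = M²/(4πt·(n_e·A·C_max)²).
n_e·A·C_max = 0.41 × 6.13 × 3.62 = 9.098 kg/m.
D = 47.2²/(4π × 29.7 × 9.098²) = 0.0721 m²/day.

0.0721 m²/day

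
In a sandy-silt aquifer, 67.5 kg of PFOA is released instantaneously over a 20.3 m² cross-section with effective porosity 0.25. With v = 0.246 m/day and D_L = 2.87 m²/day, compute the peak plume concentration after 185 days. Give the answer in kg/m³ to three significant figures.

The peak of an instantaneous 1D plume sits at x = vt; there the Gaussian factor is 1 and C_max = M/(n_e·A·√(4πDt)), where n_e·A is the pore area the mass is dissolved in.
√(4πDt) = √(4π × 2.87 × 185) = 81.68 m, so C_max = 67.5/(0.25 × 20.3 × 81.68) = 0.163 kg/m³.

0.163 kg/m³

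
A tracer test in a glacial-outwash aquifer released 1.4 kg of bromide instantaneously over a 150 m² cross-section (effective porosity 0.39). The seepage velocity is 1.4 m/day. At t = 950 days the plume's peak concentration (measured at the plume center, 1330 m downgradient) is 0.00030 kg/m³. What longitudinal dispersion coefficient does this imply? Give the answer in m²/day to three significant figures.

At the plume center C_max = M/(n_e·A·√(4πDt)), so D = M²/(4πt·(n_e·A·C_max)²).
n_e·A·C_max = 0.39 × 150 × 0.00030 = 0.01755 kg/m.
D = 1.4²/(4π × 950 × 0.01755²) = 0.533 m²/day.

0.533 m²/day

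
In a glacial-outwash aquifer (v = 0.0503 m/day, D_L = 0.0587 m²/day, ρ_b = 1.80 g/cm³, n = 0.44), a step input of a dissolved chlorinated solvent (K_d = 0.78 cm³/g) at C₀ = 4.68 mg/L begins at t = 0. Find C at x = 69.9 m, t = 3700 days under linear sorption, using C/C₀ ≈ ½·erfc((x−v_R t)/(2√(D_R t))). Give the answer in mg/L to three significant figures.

0.0287 mg/L

Retardation factor R = 1 + ρ_b·K_d/n = 1 + 1.80 × 0.78/0.44 = 4.191.
Sorption retards both mechanisms: v_R = v/R = 0.01200 m/day, D_R = D/R = 0.01401 m²/day.
v_R·t = 0.01200 × 3700 = 44.4 m; 2√(D_R t) = 14.40 m; argument = (69.9 − 44.4)/14.40 = 1.771.
C = C₀ × ½·erfc(1.771) = 4.68 × 0.006130 = 0.0287 mg/L.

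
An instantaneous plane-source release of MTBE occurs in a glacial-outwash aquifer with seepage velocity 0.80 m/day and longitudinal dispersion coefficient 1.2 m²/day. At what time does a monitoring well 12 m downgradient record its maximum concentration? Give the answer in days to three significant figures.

13.2 days

For the 1D instantaneous-source solution, setting ∂C/∂t = 0 at fixed x gives v²t² + 2Dt − x² = 0, so t = (√(D² + v²x²) − D)/v².
√(D² + v²x²) = √(1.2² + 0.80² × 12²) = 9.675; v² = 0.64.
t = (9.675 − 1.2)/0.64 = 13.2 days (vs. the pure-advection estimate x/v = 15.0 d).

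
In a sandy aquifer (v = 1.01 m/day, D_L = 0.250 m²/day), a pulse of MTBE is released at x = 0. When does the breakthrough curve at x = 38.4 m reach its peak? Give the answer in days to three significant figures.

For the 1D instantaneous-source solution, setting ∂C/∂t = 0 at fixed x gives v²t² + 2Dt − x² = 0, so t = (√(D² + v²x²) − D)/v².
√(D² + v²x²) = √(0.250² + 1.01² × 38.4²) = 38.78; v² = 1.0201.
t = (38.78 − 0.250)/1.0201 = 37.8 days (vs. the pure-advection estimate x/v = 38.0 d).

37.8 days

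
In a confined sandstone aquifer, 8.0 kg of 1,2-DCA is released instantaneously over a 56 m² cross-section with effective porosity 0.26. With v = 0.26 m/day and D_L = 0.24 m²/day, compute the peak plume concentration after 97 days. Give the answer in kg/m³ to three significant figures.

The peak of an instantaneous 1D plume sits at x = vt; there the Gaussian factor is 1 and C_max = M/(n_e·A·√(4πDt)), where n_e·A is the pore area the mass is dissolved in.
√(4πDt) = √(4π × 0.24 × 97) = 17.10 m, so C_max = 8.0/(0.26 × 56 × 17.10) = 0.0321 kg/m³.

0.0321 kg/m³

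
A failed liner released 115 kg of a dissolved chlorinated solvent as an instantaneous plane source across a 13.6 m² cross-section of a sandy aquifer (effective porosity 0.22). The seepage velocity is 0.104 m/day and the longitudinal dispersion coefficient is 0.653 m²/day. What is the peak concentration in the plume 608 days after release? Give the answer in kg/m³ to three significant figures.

The peak of an instantaneous 1D plume sits at x = vt; there the Gaussian factor is 1 and C_max = M/(n_e·A·√(4πDt)), where n_e·A is the pore area the mass is dissolved in.
√(4πDt) = √(4π × 0.653 × 608) = 70.63 m, so C_max = 115/(0.22 × 13.6 × 70.63) = 0.544 kg/m³.

0.544 kg/m³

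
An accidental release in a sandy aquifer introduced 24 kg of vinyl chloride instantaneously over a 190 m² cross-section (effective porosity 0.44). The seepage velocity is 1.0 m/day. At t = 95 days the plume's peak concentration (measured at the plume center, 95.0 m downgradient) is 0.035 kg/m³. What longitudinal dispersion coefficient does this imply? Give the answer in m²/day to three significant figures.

At the plume center C_max = M/(n_e·A·√(4πDt)), so D = M²/(4πt·(n_e·A·C_max)²).
n_e·A·C_max = 0.44 × 190 × 0.035 = 2.926 kg/m.
D = 24²/(4π × 95 × 2.926²) = 0.0564 m²/day.

0.0564 m²/day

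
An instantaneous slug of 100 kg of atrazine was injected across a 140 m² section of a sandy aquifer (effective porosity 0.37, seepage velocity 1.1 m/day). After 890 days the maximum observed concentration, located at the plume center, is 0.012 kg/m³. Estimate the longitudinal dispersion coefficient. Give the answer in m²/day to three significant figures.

2.31 m²/day

At the plume center C_max = M/(n_e·A·√(4πDt)), so D = M²/(4πt·(n_e·A·C_max)²).
n_e·A·C_max = 0.37 × 140 × 0.012 = 0.6216 kg/m.
D = 100²/(4π × 890 × 0.6216²) = 2.31 m²/day.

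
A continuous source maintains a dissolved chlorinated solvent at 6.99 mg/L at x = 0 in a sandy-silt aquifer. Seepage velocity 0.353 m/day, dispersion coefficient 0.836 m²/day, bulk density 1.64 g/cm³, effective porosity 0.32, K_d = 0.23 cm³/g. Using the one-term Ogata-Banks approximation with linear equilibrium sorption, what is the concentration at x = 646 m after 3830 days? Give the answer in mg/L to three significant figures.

Retardation factor R = 1 + ρ_b·K_d/n = 1 + 1.64 × 0.23/0.32 = 2.179.
Sorption retards both mechanisms: v_R = v/R = 0.1620 m/day, D_R = D/R = 0.3837 m²/day.
v_R·t = 0.1620 × 3830 = 620.46 m; 2√(D_R t) = 76.67 m; argument = (646 − 620.46)/76.67 = 0.3331.
C = C₀ × ½·erfc(0.3331) = 6.99 × 0.3188 = 2.23 mg/L.

2.23 mg/L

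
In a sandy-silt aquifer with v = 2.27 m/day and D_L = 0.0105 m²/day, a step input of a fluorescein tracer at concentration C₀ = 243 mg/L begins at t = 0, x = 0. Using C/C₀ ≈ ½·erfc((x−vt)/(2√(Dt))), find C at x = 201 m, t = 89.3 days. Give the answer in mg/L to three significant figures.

For a continuous step input, C/C₀ ≈ ½·erfc((x−vt)/(2√(Dt))).
vt = 2.27 × 89.3 = 202.711 m and 2√(Dt) = 2√(0.0105 × 89.3) = 1.937 m.
Argument (x−vt)/(2√(Dt)) = (201 − 202.711)/1.937 = -0.8833; ½·erfc(-0.8833) = 0.8942.
C = 243 × 0.8942 = 217 mg/L.

217 mg/L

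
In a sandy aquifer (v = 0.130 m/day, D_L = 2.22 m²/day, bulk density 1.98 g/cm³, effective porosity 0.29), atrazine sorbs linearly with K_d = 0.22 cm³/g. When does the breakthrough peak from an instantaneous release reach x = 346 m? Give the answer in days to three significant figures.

Retardation factor R = 1 + ρ_b·K_d/n = 1 + 1.98 × 0.22/0.29 = 2.502.
Sorption retards both mechanisms: v_R = v/R = 0.05196 m/day, D_R = D/R = 0.8873 m²/day.
Peak time from v_R²t² + 2D_R t − x² = 0: t = (√(D_R² + v_R²x²) − D_R)/v_R².
√(D_R² + v_R²x²) = √(0.8873² + 0.05196² × 346²) = 18.00; v_R² = 0.002700.
t = (18.00 − 0.8873)/0.002700 = 6340 days.

6340 days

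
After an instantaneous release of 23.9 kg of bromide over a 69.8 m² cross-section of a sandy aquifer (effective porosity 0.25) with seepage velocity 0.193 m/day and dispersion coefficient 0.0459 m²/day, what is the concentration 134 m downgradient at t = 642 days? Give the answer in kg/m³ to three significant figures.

0.0300 kg/m³

For an instantaneous plane source, C(x,t) = M/(n_e·A·√(4πDt)) · exp(−(x−vt)²/(4Dt)), with n_e·A the pore (flow) area.
Plume center vt = 0.193 × 642 = 123.906 m, so the well at 134 m is 10.094 m downgradient of the peak.
√(4πDt) = 19.24 m, giving peak height M/(n_e·A·√(4πDt)) = 23.9/(0.25 × 69.8 × 19.24) = 0.07119 kg/m³.
(x−vt)²/(4Dt) = (10.094)²/(4 × 0.0459 × 642) = 0.8644; exp(−0.8644) = 0.4213.
C = 0.07119 × 0.4213 = 0.0300 kg/m³.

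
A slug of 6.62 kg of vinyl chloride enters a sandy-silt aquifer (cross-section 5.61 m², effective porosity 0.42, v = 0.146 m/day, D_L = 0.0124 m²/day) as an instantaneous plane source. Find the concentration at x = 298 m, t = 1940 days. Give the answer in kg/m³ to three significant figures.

0.0168 kg/m³

For an instantaneous plane source, C(x,t) = M/(n_e·A·√(4πDt)) · exp(−(x−vt)²/(4Dt)), with n_e·A the pore (flow) area.
Plume center vt = 0.146 × 1940 = 283.24 m, so the well at 298 m is 14.76 m downgradient of the peak.
√(4πDt) = 17.39 m, giving peak height M/(n_e·A·√(4πDt)) = 6.62/(0.42 × 5.61 × 17.39) = 0.1616 kg/m³.
(x−vt)²/(4Dt) = (14.76)²/(4 × 0.0124 × 1940) = 2.264; exp(−2.264) = 0.1039.
C = 0.1616 × 0.1039 = 0.0168 kg/m³.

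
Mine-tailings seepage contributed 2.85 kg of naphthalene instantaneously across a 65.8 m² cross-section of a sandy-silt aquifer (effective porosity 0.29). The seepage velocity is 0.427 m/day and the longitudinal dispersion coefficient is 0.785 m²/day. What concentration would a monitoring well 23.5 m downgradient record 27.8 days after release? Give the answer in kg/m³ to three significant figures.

For an instantaneous plane source, C(x,t) = M/(n_e·A·√(4πDt)) · exp(−(x−vt)²/(4Dt)), with n_e·A the pore (flow) area.
Plume center vt = 0.427 × 27.8 = 11.8706 m, so the well at 23.5 m is 11.6294 m downgradient of the peak.
√(4πDt) = 16.56 m, giving peak height M/(n_e·A·√(4πDt)) = 2.85/(0.29 × 65.8 × 16.56) = 0.009019 kg/m³.
(x−vt)²/(4Dt) = (11.6294)²/(4 × 0.785 × 27.8) = 1.549; exp(−1.549) = 0.2125.
C = 0.009019 × 0.2125 = 0.00192 kg/m³.

0.00192 kg/m³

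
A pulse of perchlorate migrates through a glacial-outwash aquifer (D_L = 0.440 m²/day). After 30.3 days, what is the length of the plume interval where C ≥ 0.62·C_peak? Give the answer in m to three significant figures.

The plume is Gaussian with σ = √(2Dt) = √(2 × 0.440 × 30.3) = 5.164 m.
C/C_peak = exp(−Δx²/(2σ²)) = 0.62 ⇒ Δx = σ·√(−2 ln 0.62) = 5.164 × 0.9778 = 5.049 m.
Width = 2Δx = 10.1 m.

10.1 m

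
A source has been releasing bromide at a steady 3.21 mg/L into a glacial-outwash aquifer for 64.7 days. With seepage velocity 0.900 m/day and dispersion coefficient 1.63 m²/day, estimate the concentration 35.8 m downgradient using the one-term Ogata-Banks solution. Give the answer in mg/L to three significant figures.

For a continuous step input, C/C₀ ≈ ½·erfc((x−vt)/(2√(Dt))).
vt = 0.900 × 64.7 = 58.23 m and 2√(Dt) = 2√(1.63 × 64.7) = 20.54 m.
Argument (x−vt)/(2√(Dt)) = (35.8 − 58.23)/20.54 = -1.092; ½·erfc(-1.092) = 0.9387.
C = 3.21 × 0.9387 = 3.01 mg/L.

3.01 mg/L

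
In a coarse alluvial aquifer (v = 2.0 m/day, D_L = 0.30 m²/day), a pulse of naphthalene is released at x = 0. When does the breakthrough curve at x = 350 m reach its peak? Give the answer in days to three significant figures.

For the 1D instantaneous-source solution, setting ∂C/∂t = 0 at fixed x gives v²t² + 2Dt − x² = 0, so t = (√(D² + v²x²) − D)/v².
√(D² + v²x²) = √(0.30² + 2.0² × 350²) = 700.0; v² = 4.
t = (700.0 − 0.30)/4 = 175 days (vs. the pure-advection estimate x/v = 175 d).

175 days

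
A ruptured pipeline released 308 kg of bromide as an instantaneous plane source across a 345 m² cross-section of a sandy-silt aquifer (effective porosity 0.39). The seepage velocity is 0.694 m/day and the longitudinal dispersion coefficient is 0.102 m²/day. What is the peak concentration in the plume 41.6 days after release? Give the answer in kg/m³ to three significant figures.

The peak of an instantaneous 1D plume sits at x = vt; there the Gaussian factor is 1 and C_max = M/(n_e·A·√(4πDt)), where n_e·A is the pore area the mass is dissolved in.
√(4πDt) = √(4π × 0.102 × 41.6) = 7.302 m, so C_max = 308/(0.39 × 345 × 7.302) = 0.313 kg/m³.

0.313 kg/m³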